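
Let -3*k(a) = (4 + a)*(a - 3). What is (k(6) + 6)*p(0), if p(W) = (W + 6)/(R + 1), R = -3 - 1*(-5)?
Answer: -8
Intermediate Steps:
R = 2 (R = -3 + 5 = 2)
k(a) = -(-3 + a)*(4 + a)/3 (k(a) = -(4 + a)*(a - 3)/3 = -(4 + a)*(-3 + a)/3 = -(-3 + a)*(4 + a)/3)
p(W) = 2 + W/3 (p(W) = (W + 6)/(2 + 1) = (6 + W)/3 = (6 + W)*(⅓) = 2 + W/3)
(k(6) + 6)*p(0) = ((4 - ⅓*6 - ⅓*6²) + 6)*(2 + (⅓)*0) = ((4 - 2 - ⅓*36) + 6)*(2 + 0) = ((4 - 2 - 12) + 6)*2 = (-10 + 6)*2 = -4*2 = -8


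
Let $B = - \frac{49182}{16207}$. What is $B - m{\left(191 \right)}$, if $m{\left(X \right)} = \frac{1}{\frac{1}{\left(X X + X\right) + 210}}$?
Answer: $- \frac{597795756}{16207} \approx -36885.0$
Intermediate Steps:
$B = - \frac{49182}{16207}$ ($B = \left(-49182\right) \frac{1}{16207} = - \frac{49182}{16207} \approx -3.0346$)
$m{\left(X \right)} = 210 + X + X^{2}$ ($m{\left(X \right)} = \frac{1}{\frac{1}{\left(X^{2} + X\right) + 210}} = \frac{1}{\frac{1}{\left(X + X^{2}\right) + 210}} = \frac{1}{\frac{1}{210 + X + X^{2}}} = 210 + X + X^{2}$)
$B - m{\left(191 \right)} = - \frac{49182}{16207} - \left(210 + 191 + 191^{2}\right) = - \frac{49182}{16207} - \left(210 + 191 + 36481\right) = - \frac{49182}{16207} - 36882 = - \frac{597795756}{16207}$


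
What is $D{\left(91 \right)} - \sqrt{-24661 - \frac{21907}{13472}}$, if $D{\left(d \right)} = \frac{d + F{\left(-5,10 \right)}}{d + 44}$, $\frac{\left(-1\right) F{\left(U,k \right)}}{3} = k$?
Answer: $\frac{61}{135} - \frac{3 i \sqrt{31084291662}}{3368} \approx 0.45185 - 157.04 i$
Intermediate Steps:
$F{\left(U,k \right)} = - 3 k$
$D{\left(d \right)} = \frac{-30 + d}{44 + d}$ ($D{\left(d \right)} = \frac{d - 30}{d + 44} = \frac{d - 30}{44 + d} = \frac{-30 + d}{44 + d}$)
$D{\left(91 \right)} - \sqrt{-24661 - \frac{21907}{13472}} = \frac{-30 + 91}{44 + 91} - \sqrt{-24661 - \frac{21907}{13472}} = \frac{1}{135} \cdot 61 - \sqrt{-24661 - \frac{21907}{13472}} = \frac{61}{135} - \sqrt{- \frac{332254899}{13472}} = \frac{61}{135} - \frac{3 i \sqrt{31084291662}}{3368}$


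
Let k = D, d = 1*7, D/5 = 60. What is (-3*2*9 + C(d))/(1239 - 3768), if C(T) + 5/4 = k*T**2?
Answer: -58579/10116 ≈ -5.7907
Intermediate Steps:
D = 300 (D = 5*60 = 300)
d = 7
k = 300
C(T) = -5/4 + 300*T**2
(-3*2*9 + C(d))/(1239 - 3768) = (-3*2*9 + (-5/4 + 300*7**2))/(1239 - 3768) = (-6*9 + (-5/4 + 300*49))/(-2529) = (-54 + (-5/4 + 14700))*(-1/2529) = (-54 + 58795/4)*(-1/2529) = (58579/4)*(-1/2529) = -58579/10116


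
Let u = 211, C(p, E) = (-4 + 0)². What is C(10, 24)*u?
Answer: 3376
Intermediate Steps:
C(p, E) = 16 (C(p, E) = (-4)² = 16)
C(10, 24)*u = 16*211 = 3376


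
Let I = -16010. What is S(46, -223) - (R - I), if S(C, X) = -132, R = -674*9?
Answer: -10076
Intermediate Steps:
R = -6066
S(46, -223) - (R - I) = -132 - (-6066 - 1*(-16010)) = -132 - (-6066 + 16010) = -132 - 1*9944 = -132 - 9944 = -10076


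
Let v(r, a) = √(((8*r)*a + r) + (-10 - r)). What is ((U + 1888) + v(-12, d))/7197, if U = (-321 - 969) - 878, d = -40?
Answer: -280/7197 + √3830/7197 ≈ -0.030306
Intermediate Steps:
U = -2168 (U = -1290 - 878 = -2168)
v(r, a) = √(-10 + 8*a*r) (v(r, a) = √((8*a*r + r) + (-10 - r)) = √((r + 8*a*r) + (-10 - r)) = √(-10 + 8*a*r))
((U + 1888) + v(-12, d))/7197 = ((-2168 + 1888) + √(-10 + 8*(-40)*(-12)))/7197 = (-280 + √(-10 + 3840))*(1/7197) = (-280 + √3830)*(1/7197) = -280/7197 + √3830/7197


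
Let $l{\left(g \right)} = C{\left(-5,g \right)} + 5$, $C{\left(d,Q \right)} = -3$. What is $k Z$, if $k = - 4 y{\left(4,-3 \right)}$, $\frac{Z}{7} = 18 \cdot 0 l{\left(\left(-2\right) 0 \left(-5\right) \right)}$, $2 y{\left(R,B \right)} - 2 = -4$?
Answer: $0$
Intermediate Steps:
$y{\left(R,B \right)} = -1$ ($y{\left(R,B \right)} = 1 + \frac{1}{2} \left(-4\right) = 1 - 2 = -1$)
$l{\left(g \right)} = 2$ ($l{\left(g \right)} = -3 + 5 = 2$)
$Z = 0$ ($Z = 7 \cdot 18 \cdot 0 \cdot 2 = 7 \cdot 0 \cdot 2 = 7 \cdot 0 = 0$)
$k = 4$ ($k = \left(-4\right) \left(-1\right) = 4$)
$k Z = 4 \cdot 0 = 0$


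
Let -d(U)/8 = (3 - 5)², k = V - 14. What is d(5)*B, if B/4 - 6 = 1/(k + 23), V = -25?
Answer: -760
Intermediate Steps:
k = -39 (k = -25 - 14 = -39)
d(U) = -32 (d(U) = -8*(3 - 5)² = -8*(-2)² = -8*4 = -32)
B = 95/4 (B = 24 + 4/(-39 + 23) = 24 + 4/(-16) = 24 + 4*(-1/16) = 24 - ¼ = 95/4 ≈ 23.750)
d(5)*B = -32*95/4 = -760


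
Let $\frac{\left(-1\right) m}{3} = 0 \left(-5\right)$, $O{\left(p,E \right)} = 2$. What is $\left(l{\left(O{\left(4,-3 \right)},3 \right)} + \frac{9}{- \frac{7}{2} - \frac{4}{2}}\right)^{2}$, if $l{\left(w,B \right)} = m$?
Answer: $\frac{324}{121} \approx 2.6777$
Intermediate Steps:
$m = 0$ ($m = - 3 \cdot 0 \left(-5\right) = \left(-3\right) 0 = 0$)
$l{\left(w,B \right)} = 0$
$\left(l{\left(O{\left(4,-3 \right)},3 \right)} + \frac{9}{- \frac{7}{2} - \frac{4}{2}}\right)^{2} = \left(0 + \frac{9}{- \frac{7}{2} - \frac{4}{2}}\right)^{2} = \left(0 + \frac{9}{\left(-7\right) \frac{1}{2} - 2}\right)^{2} = \left(0 + \frac{9}{- \frac{7}{2} - 2}\right)^{2} = \left(0 + \frac{9}{- \frac{11}{2}}\right)^{2} = \left(0 + 9 \left(- \frac{2}{11}\right)\right)^{2} = \left(0 - \frac{18}{11}\right)^{2} = \left(- \frac{18}{11}\right)^{2} = \frac{324}{121}$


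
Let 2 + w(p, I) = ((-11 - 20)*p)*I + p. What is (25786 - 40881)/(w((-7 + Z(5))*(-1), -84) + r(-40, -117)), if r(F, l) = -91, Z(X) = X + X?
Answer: 15095/7908 ≈ 1.9088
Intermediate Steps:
Z(X) = 2*X
w(p, I) = -2 + p - 31*I*p (w(p, I) = -2 + (((-11 - 20)*p)*I + p) = -2 + ((-31*p)*I + p) = -2 + (-31*I*p + p) = -2 + (p - 31*I*p) = -2 + p - 31*I*p)
(25786 - 40881)/(w((-7 + Z(5))*(-1), -84) + r(-40, -117)) = (25786 - 40881)/((-2 + (-7 + 2*5)*(-1) - 31*(-84)*(-7 + 2*5)*(-1)) - 91) = -15095/((-2 + (-7 + 10)*(-1) - 31*(-84)*(-7 + 10)*(-1)) - 91) = -15095/((-2 + 3*(-1) - 31*(-84)*3*(-1)) - 91) = -15095/((-2 - 3 - 31*(-84)*(-3)) - 91) = -15095/((-2 - 3 - 7812) - 91) = -15095/(-7817 - 91) = -15095/(-7908) = -15095*(-1/7908) = 15095/7908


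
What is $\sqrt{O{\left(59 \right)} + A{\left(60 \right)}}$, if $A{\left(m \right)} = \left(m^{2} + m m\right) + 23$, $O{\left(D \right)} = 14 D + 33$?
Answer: $3 \sqrt{898} \approx 89.9$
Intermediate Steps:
$O{\left(D \right)} = 33 + 14 D$
$A{\left(m \right)} = 23 + 2 m^{2}$ ($A{\left(m \right)} = \left(m^{2} + m^{2}\right) + 23 = 2 m^{2} + 23 = 23 + 2 m^{2}$)
$\sqrt{O{\left(59 \right)} + A{\left(60 \right)}} = \sqrt{\left(33 + 14 \cdot 59\right) + \left(23 + 2 \cdot 60^{2}\right)} = \sqrt{\left(33 + 826\right) + \left(23 + 2 \cdot 3600\right)} = \sqrt{859 + \left(23 + 7200\right)} = \sqrt{859 + 7223} = \sqrt{8082} = 3 \sqrt{898}$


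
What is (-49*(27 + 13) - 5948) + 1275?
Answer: -6633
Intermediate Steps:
(-49*(27 + 13) - 5948) + 1275 = (-49*40 - 5948) + 1275 = (-1960 - 5948) + 1275 = -7908 + 1275 = -6633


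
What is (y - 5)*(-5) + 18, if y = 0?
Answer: 43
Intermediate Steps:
(y - 5)*(-5) + 18 = (0 - 5)*(-5) + 18 = -5*(-5) + 18 = 25 + 18 = 43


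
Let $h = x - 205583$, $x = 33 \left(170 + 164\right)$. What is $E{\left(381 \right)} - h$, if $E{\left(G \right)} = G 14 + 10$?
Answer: $199905$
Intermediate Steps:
$E{\left(G \right)} = 10 + 14 G$ ($E{\left(G \right)} = 14 G + 10 = 10 + 14 G$)
$x = 11022$ ($x = 33 \cdot 334 = 11022$)
$h = -194561$ ($h = 11022 - 205583 = -194561$)
$E{\left(381 \right)} - h = \left(10 + 14 \cdot 381\right) - -194561 = \left(10 + 5334\right) + 194561 = 5344 + 194561 = 199905$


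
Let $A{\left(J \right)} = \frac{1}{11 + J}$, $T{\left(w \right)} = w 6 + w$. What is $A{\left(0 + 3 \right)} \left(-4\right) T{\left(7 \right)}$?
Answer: $-14$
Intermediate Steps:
$T{\left(w \right)} = 7 w$ ($T{\left(w \right)} = 6 w + w = 7 w$)
$A{\left(0 + 3 \right)} \left(-4\right) T{\left(7 \right)} = \frac{1}{11 + \left(0 + 3\right)} \left(-4\right) 7 \cdot 7 = \frac{1}{11 + 3} \left(-4\right) 49 = \frac{1}{14} \left(-4\right) 49 = \left(- \frac{2}{7}\right) 49 = -14$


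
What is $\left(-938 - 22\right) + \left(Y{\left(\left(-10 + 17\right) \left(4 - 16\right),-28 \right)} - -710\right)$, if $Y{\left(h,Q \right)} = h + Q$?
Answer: $-362$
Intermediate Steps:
$Y{\left(h,Q \right)} = Q + h$
$\left(-938 - 22\right) + \left(Y{\left(\left(-10 + 17\right) \left(4 - 16\right),-28 \right)} - -710\right) = \left(-938 - 22\right) + \left(\left(-28 + \left(-10 + 17\right) \left(4 - 16\right)\right) - -710\right) = -960 + \left(\left(-28 + 7 \left(-12\right)\right) + 710\right) = -960 + \left(\left(-28 - 84\right) + 710\right) = -960 + \left(-112 + 710\right) = -960 + 598 = -362$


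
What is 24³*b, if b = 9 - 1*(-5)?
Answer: 193536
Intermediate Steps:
b = 14 (b = 9 + 5 = 14)
24³*b = 24³*14 = 13824*14 = 193536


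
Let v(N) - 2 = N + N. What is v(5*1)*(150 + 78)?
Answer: 2736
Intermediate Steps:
v(N) = 2 + 2*N (v(N) = 2 + (N + N) = 2 + 2*N)
v(5*1)*(150 + 78) = (2 + 2*(5*1))*(150 + 78) = (2 + 2*5)*228 = (2 + 10)*228 = 12*228 = 2736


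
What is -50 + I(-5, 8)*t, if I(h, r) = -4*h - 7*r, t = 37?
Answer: -1382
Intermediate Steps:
I(h, r) = -7*r - 4*h
-50 + I(-5, 8)*t = -50 + (-7*8 - 4*(-5))*37 = -50 + (-56 + 20)*37 = -50 - 36*37 = -50 - 1332 = -1382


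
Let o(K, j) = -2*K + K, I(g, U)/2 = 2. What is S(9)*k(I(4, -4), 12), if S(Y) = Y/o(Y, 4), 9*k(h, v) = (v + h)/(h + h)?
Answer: -2/9 ≈ -0.22222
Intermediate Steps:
I(g, U) = 4 (I(g, U) = 2*2 = 4)
o(K, j) = -K
k(h, v) = (h + v)/(18*h) (k(h, v) = ((v + h)/(h + h))/9 = ((h + v)/((2*h)))/9 = ((h + v)*(1/(2*h)))/9 = ((h + v)/(2*h))/9 = (h + v)/(18*h))
S(Y) = -1 (S(Y) = Y/((-Y)) = Y*(-1/Y) = -1)
S(9)*k(I(4, -4), 12) = -(4 + 12)/(18*4) = -16/(18*4) = -1*2/9 = -2/9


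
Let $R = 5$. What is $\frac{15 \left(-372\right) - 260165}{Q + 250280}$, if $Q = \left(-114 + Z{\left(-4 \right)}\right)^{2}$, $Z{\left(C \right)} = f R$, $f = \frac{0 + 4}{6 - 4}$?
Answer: $- \frac{265745}{261096} \approx -1.0178$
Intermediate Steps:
$f = 2$ ($f = \frac{4}{2} = 4 \cdot \frac{1}{2} = 2$)
$Z{\left(C \right)} = 10$ ($Z{\left(C \right)} = 2 \cdot 5 = 10$)
$Q = 10816$ ($Q = \left(-114 + 10\right)^{2} = \left(-104\right)^{2} = 10816$)
$\frac{15 \left(-372\right) - 260165}{Q + 250280} = \frac{15 \left(-372\right) - 260165}{10816 + 250280} = \frac{-5580 - 260165}{261096} = \left(-265745\right) \frac{1}{261096} = - \frac{265745}{261096}$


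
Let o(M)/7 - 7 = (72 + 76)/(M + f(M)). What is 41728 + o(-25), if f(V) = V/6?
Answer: 1043537/25 ≈ 41742.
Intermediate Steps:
f(V) = V/6 (f(V) = V*(1/6) = V/6)
o(M) = 49 + 888/M (o(M) = 49 + 7*((72 + 76)/(M + M/6)) = 49 + 7*(148/((7*M/6))) = 49 + 7*(148*(6/(7*M))) = 49 + 7*(888/(7*M)) = 49 + 888/M)
41728 + o(-25) = 41728 + (49 + 888/(-25)) = 41728 + (49 + 888*(-1/25)) = 41728 + (49 - 888/25) = 41728 + 337/25 = 1043537/25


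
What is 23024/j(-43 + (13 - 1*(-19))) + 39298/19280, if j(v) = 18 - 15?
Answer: 222010307/28920 ≈ 7676.7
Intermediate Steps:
j(v) = 3
23024/j(-43 + (13 - 1*(-19))) + 39298/19280 = 23024/3 + 39298/19280 = 23024*(1/3) + 39298*(1/19280) = 23024/3 + 19649/9640 = 222010307/28920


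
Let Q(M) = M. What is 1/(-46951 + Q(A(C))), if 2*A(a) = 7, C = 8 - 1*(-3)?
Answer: -2/93895 ≈ -2.1300e-5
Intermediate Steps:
C = 11 (C = 8 + 3 = 11)
A(a) = 7/2 (A(a) = (½)*7 = 7/2)
1/(-46951 + Q(A(C))) = 1/(-46951 + 7/2) = 1/(-93895/2) = -2/93895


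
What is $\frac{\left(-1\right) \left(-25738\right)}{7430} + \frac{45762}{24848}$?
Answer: $\frac{244887371}{46155160} \approx 5.3057$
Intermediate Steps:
$\frac{\left(-1\right) \left(-25738\right)}{7430} + \frac{45762}{24848} = 25738 \cdot \frac{1}{7430} + 45762 \cdot \frac{1}{24848} = \frac{12869}{3715} + \frac{22881}{12424} = \frac{244887371}{46155160}$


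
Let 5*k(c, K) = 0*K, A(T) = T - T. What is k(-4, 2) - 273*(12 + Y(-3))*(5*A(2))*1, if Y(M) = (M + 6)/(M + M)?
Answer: 0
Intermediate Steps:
A(T) = 0
Y(M) = (6 + M)/(2*M) (Y(M) = (6 + M)/((2*M)) = (6 + M)*(1/(2*M)) = (6 + M)/(2*M))
k(c, K) = 0 (k(c, K) = (0*K)/5 = (⅕)*0 = 0)
k(-4, 2) - 273*(12 + Y(-3))*(5*A(2))*1 = 0 - 273*(12 + (½)*(6 - 3)/(-3))*(5*0)*1 = 0 - 273*(12 + (½)*(-⅓)*3)*0*1 = 0 - 273*(12 - ½)*0 = 0 - 6279*0/2 = 0 - 273*0 = 0 + 0 = 0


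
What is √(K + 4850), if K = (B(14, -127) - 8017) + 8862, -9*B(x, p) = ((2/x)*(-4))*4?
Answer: 599*√7/21 ≈ 75.467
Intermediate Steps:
B(x, p) = 32/(9*x) (B(x, p) = -(2/x)*(-4)*4/9 = -(-8/x)*4/9 = -(-32)/(9*x) = 32/(9*x))
K = 53251/63 (K = ((32/9)/14 - 8017) + 8862 = ((32/9)*(1/14) - 8017) + 8862 = (16/63 - 8017) + 8862 = -505055/63 + 8862 = 53251/63 ≈ 845.25)
√(K + 4850) = √(53251/63 + 4850) = √(358801/63) = 599*√7/21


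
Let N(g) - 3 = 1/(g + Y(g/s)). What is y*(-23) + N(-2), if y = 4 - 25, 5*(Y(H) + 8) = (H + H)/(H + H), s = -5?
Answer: 23809/49 ≈ 485.90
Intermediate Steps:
Y(H) = -39/5 (Y(H) = -8 + ((H + H)/(H + H))/5 = -8 + ((2*H)/((2*H)))/5 = -8 + ((2*H)*(1/(2*H)))/5 = -8 + (⅕)*1 = -8 + ⅕ = -39/5)
N(g) = 3 + 1/(-39/5 + g) (N(g) = 3 + 1/(g - 39/5) = 3 + 1/(-39/5 + g))
y = -21
y*(-23) + N(-2) = -21*(-23) + (-112 + 15*(-2))/(-39 + 5*(-2)) = 483 + (-112 - 30)/(-39 - 10) = 483 - 142/(-49) = 483 - 1/49*(-142) = 483 + 142/49 = 23809/49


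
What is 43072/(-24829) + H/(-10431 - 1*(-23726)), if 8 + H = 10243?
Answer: -63703485/66020311 ≈ -0.96491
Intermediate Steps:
H = 10235 (H = -8 + 10243 = 10235)
43072/(-24829) + H/(-10431 - 1*(-23726)) = 43072/(-24829) + 10235/(-10431 - 1*(-23726)) = 43072*(-1/24829) + 10235/(-10431 + 23726) = -43072/24829 + 10235/13295 = -43072/24829 + 10235*(1/13295) = -43072/24829 + 2047/2659 = -63703485/66020311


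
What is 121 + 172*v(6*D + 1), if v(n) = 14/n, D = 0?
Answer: 2529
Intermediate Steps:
121 + 172*v(6*D + 1) = 121 + 172*(14/(6*0 + 1)) = 121 + 172*(14/(0 + 1)) = 121 + 172*(14/1) = 121 + 172*(14*1) = 121 + 172*14 = 121 + 2408 = 2529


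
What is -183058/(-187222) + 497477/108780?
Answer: 8075120581/1454714940 ≈ 5.5510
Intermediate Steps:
-183058/(-187222) + 497477/108780 = -183058*(-1/187222) + 497477*(1/108780) = 91529/93611 + 497477/108780 = 8075120581/1454714940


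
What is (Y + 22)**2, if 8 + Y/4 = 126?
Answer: 244036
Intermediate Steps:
Y = 472 (Y = -32 + 4*126 = -32 + 504 = 472)
(Y + 22)**2 = (472 + 22)**2 = 494**2 = 244036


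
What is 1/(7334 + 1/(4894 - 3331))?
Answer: 1563/11463043 ≈ 0.00013635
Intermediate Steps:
1/(7334 + 1/(4894 - 3331)) = 1/(7334 + 1/1563) = 1/(11463043/1563) = 1563/11463043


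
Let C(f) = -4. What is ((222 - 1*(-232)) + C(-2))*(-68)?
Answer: -30600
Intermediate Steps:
((222 - 1*(-232)) + C(-2))*(-68) = ((222 - 1*(-232)) - 4)*(-68) = ((222 + 232) - 4)*(-68) = (454 - 4)*(-68) = 450*(-68) = -30600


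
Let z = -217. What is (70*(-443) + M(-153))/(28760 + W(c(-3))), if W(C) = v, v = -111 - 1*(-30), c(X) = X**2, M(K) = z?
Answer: -4461/4097 ≈ -1.0888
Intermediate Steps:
M(K) = -217
v = -81 (v = -111 + 30 = -81)
W(C) = -81
(70*(-443) + M(-153))/(28760 + W(c(-3))) = (70*(-443) - 217)/(28760 - 81) = (-31010 - 217)/28679 = -31227*1/28679 = -4461/4097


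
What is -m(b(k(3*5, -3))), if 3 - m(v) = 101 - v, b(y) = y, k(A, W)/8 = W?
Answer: 122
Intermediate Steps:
k(A, W) = 8*W
m(v) = -98 + v (m(v) = 3 - (101 - v) = 3 + (-101 + v) = -98 + v)
-m(b(k(3*5, -3))) = -(-98 + 8*(-3)) = -(-98 - 24) = -1*(-122) = 122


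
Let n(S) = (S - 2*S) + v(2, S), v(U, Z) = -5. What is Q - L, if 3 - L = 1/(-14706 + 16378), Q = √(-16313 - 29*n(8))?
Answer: -5015/1672 + 8*I*√249 ≈ -2.9994 + 126.24*I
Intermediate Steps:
n(S) = -5 - S (n(S) = (S - 2*S) - 5 = -S - 5 = -5 - S)
Q = 8*I*√249 (Q = √(-16313 - 29*(-5 - 1*8)) = √(-16313 - 29*(-5 - 8)) = √(-16313 - 29*(-13)) = √(-16313 + 377) = √(-15936) = 8*I*√249 ≈ 126.24*I)
L = 5015/1672 (L = 3 - 1/(-14706 + 16378) = 3 - 1/1672 = 5015/1672 ≈ 2.9994)
Q - L = 8*I*√249 - 1*5015/1672 = 8*I*√249 - 5015/1672 = -5015/1672 + 8*I*√249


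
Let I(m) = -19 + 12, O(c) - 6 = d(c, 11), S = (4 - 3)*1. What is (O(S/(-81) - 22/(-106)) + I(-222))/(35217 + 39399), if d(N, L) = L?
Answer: 5/37308 ≈ 0.00013402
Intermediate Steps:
S = 1 (S = 1*1 = 1)
O(c) = 17 (O(c) = 6 + 11 = 17)
I(m) = -7
(O(S/(-81) - 22/(-106)) + I(-222))/(35217 + 39399) = (17 - 7)/(35217 + 39399) = 10/74616 = 10*(1/74616) = 5/37308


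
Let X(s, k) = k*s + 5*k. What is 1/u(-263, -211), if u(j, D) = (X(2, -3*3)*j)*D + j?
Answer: -1/3496322 ≈ -2.8601e-7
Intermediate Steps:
X(s, k) = 5*k + k*s
u(j, D) = j - 63*D*j (u(j, D) = (((-3*3)*(5 + 2))*j)*D + j = ((-9*7)*j)*D + j = (-63*j)*D + j = -63*D*j + j = j - 63*D*j)
1/u(-263, -211) = 1/(-263*(1 - 63*(-211))) = 1/(-263*(1 + 13293)) = 1/(-263*13294) = 1/(-3496322) = -1/3496322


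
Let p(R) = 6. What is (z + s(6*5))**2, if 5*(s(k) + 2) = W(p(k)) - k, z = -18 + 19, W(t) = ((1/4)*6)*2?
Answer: 1024/25 ≈ 40.960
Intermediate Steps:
W(t) = 3 (W(t) = ((1*(1/4))*6)*2 = ((1/4)*6)*2 = (3/2)*2 = 3)
z = 1
s(k) = -7/5 - k/5 (s(k) = -2 + (3 - k)/5 = -2 + (3/5 - k/5) = -7/5 - k/5)
(z + s(6*5))**2 = (1 + (-7/5 - 6*5/5))**2 = (1 + (-7/5 - 1/5*30))**2 = (1 + (-7/5 - 6))**2 = (1 - 37/5)**2 = (-32/5)**2 = 1024/25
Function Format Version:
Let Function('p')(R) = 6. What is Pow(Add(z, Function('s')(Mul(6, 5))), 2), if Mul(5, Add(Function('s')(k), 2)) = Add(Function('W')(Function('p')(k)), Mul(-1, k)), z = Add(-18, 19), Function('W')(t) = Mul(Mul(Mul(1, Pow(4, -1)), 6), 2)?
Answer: Rational(1024, 25) ≈ 40.960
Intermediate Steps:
Function('W')(t) = 3 (Function('W')(t) = Mul(Mul(Mul(1, Rational(1, 4)), 6), 2) = Mul(Mul(Rational(1, 4), 6), 2) = Mul(Rational(3, 2), 2) = 3)
z = 1
Function('s')(k) = Add(Rational(-7, 5), Mul(Rational(-1, 5), k)) (Function('s')(k) = Add(-2, Mul(Rational(1, 5), Add(3, Mul(-1, k)))) = Add(-2, Add(Rational(3, 5), Mul(Rational(-1, 5), k))) = Add(Rational(-7, 5), Mul(Rational(-1, 5), k)))
Pow(Add(z, Function('s')(Mul(6, 5))), 2) = Pow(Add(1, Add(Rational(-7, 5), Mul(Rational(-1, 5), Mul(6, 5)))), 2) = Pow(Add(1, Add(Rational(-7, 5), Mul(Rational(-1, 5), 30))), 2) = Pow(Add(1, Add(Rational(-7, 5), -6)), 2) = Pow(Add(1, Rational(-37, 5)), 2) = Pow(Rational(-32, 5), 2) = Rational(1024, 25)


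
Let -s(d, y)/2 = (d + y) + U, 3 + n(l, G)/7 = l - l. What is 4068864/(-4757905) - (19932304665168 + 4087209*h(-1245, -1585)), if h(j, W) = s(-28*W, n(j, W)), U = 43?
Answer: -93109080411943197324/4757905 ≈ -1.9569e+13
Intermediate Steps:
n(l, G) = -21 (n(l, G) = -21 + 7*(l - l) = -21 + 7*0 = -21 + 0 = -21)
s(d, y) = -86 - 2*d - 2*y (s(d, y) = -2*((d + y) + 43) = -2*(43 + d + y) = -86 - 2*d - 2*y)
h(j, W) = -44 + 56*W (h(j, W) = -86 - (-56)*W - 2*(-21) = -86 + 56*W + 42 = -44 + 56*W)
4068864/(-4757905) - (19932304665168 + 4087209*h(-1245, -1585)) = 4068864/(-4757905) - (19932124827972 - 362780670840) = 4068864*(-1/4757905) - 4087209/(1/((-44 - 88760) + 4876752)) = -4068864/4757905 - 4087209/(1/(-88804 + 4876752)) = -4068864/4757905 - 4087209/(1/4787948) = -4068864/4757905 - 4087209/1/4787948 = -4068864/4757905 - 4087209*4787948 = -4068864/4757905 - 19569344157132 = -93109080411943197324/4757905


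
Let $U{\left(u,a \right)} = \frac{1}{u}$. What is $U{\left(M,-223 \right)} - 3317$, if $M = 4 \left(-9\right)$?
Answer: $- \frac{119413}{36} \approx -3317.0$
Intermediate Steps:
$M = -36$
$U{\left(M,-223 \right)} - 3317 = \frac{1}{-36} - 3317 = - \frac{1}{36} - 3317 = - \frac{119413}{36}$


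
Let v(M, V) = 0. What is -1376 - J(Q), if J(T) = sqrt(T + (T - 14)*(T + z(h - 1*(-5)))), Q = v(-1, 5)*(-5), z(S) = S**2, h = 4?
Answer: -1376 - 9*I*sqrt(14) ≈ -1376.0 - 33.675*I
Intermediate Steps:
Q = 0 (Q = 0*(-5) = 0)
J(T) = sqrt(T + (-14 + T)*(81 + T)) (J(T) = sqrt(T + (T - 14)*(T + (4 - 1*(-5))**2)) = sqrt(T + (-14 + T)*(T + (4 + 5)**2)) = sqrt(T + (-14 + T)*(T + 9**2)) = sqrt(T + (-14 + T)*(T + 81)) = sqrt(T + (-14 + T)*(81 + T)))
-1376 - J(Q) = -1376 - sqrt(-1134 + 0**2 + 68*0) = -1376 - sqrt(-1134 + 0 + 0) = -1376 - sqrt(-1134) = -1376 - 9*I*sqrt(14)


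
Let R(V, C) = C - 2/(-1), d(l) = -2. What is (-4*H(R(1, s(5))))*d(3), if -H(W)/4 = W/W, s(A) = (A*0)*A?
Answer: -32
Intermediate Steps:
s(A) = 0 (s(A) = 0*A = 0)
R(V, C) = 2 + C (R(V, C) = C - 2*(-1) = C + 2 = 2 + C)
H(W) = -4 (H(W) = -4*W/W = -4*1 = -4)
(-4*H(R(1, s(5))))*d(3) = -4*(-4)*(-2) = 16*(-2) = -32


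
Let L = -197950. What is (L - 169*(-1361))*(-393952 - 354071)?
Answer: -23980869357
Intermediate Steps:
(L - 169*(-1361))*(-393952 - 354071) = (-197950 - 169*(-1361))*(-393952 - 354071) = (-197950 + 230009)*(-748023) = 32059*(-748023) = -23980869357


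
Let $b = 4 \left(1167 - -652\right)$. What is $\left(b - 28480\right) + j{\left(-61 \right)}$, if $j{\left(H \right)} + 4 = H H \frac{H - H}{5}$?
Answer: $-21208$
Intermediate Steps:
$j{\left(H \right)} = -4$ ($j{\left(H \right)} = -4 + H H \frac{H - H}{5} = -4 + H^{2} \cdot 0 \cdot \frac{1}{5} = -4 + H^{2} \cdot 0 = -4 + 0 = -4$)
$b = 7276$ ($b = 4 \left(1167 + 652\right) = 4 \cdot 1819 = 7276$)
$\left(b - 28480\right) + j{\left(-61 \right)} = \left(7276 - 28480\right) - 4 = -21204 - 4 = -21208$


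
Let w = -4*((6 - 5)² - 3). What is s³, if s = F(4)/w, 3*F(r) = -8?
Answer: -1/27 ≈ -0.037037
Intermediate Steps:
F(r) = -8/3 (F(r) = (⅓)*(-8) = -8/3)
w = 8 (w = -4*(1² - 3) = -4*(1 - 3) = -4*(-2) = 8)
s = -⅓ (s = -8/3/8 = -8/3*⅛ = -⅓ ≈ -0.33333)
s³ = (-⅓)³ = -1/27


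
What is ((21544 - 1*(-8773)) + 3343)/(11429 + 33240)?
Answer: 33660/44669 ≈ 0.75354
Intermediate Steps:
((21544 - 1*(-8773)) + 3343)/(11429 + 33240) = ((21544 + 8773) + 3343)/44669 = (30317 + 3343)*(1/44669) = 33660*(1/44669) = 33660/44669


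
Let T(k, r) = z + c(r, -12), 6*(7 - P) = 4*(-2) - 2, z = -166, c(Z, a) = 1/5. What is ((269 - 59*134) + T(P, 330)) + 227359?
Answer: 1097781/5 ≈ 2.1956e+5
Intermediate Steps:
c(Z, a) = ⅕
P = 26/3 (P = 7 - (4*(-2) - 2)/6 = 7 - (-8 - 2)/6 = 7 - ⅙*(-10) = 7 + 5/3 = 26/3 ≈ 8.6667)
T(k, r) = -829/5 (T(k, r) = -166 + ⅕ = -829/5)
((269 - 59*134) + T(P, 330)) + 227359 = ((269 - 59*134) - 829/5) + 227359 = ((269 - 7906) - 829/5) + 227359 = (-7637 - 829/5) + 227359 = -39014/5 + 227359 = 1097781/5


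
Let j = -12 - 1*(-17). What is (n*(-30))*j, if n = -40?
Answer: 6000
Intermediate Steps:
j = 5 (j = -12 + 17 = 5)
(n*(-30))*j = -40*(-30)*5 = 1200*5 = 6000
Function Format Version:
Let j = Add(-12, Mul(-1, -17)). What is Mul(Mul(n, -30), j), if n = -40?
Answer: 6000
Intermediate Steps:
j = 5 (j = Add(-12, 17) = 5)
Mul(Mul(n, -30), j) = Mul(Mul(-40, -30), 5) = Mul(1200, 5) = 6000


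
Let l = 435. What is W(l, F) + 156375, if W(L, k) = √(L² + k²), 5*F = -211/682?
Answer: 156375 + √2200327267021/3410 ≈ 1.5681e+5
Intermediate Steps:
F = -211/3410 (F = (-211/682)/5 = (-211*1/682)/5 = (⅕)*(-211/682) = -211/3410 ≈ -0.061877)
W(l, F) + 156375 = √(435² + (-211/3410)²) + 156375 = √(189225 + 44521/11628100) + 156375 = √(2200327267021/11628100) + 156375 = √2200327267021/3410 + 156375 = 156375 + √2200327267021/3410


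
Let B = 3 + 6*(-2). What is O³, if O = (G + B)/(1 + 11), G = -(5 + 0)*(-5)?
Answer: 64/27 ≈ 2.3704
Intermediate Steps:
G = 25 (G = -1*5*(-5) = -5*(-5) = 25)
B = -9 (B = 3 - 12 = -9)
O = 4/3 (O = (25 - 9)/(1 + 11) = 16/12 = 16*(1/12) = 4/3 ≈ 1.3333)
O³ = (4/3)³ = 64/27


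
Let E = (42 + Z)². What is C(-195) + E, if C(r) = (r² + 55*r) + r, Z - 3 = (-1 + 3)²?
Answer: 29506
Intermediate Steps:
Z = 7 (Z = 3 + (-1 + 3)² = 3 + 2² = 3 + 4 = 7)
E = 2401 (E = (42 + 7)² = 49² = 2401)
C(r) = r² + 56*r
C(-195) + E = -195*(56 - 195) + 2401 = -195*(-139) + 2401 = 27105 + 2401 = 29506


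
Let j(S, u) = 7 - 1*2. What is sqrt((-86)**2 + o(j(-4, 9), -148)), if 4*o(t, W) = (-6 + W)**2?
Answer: 5*sqrt(533) ≈ 115.43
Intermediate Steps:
j(S, u) = 5 (j(S, u) = 7 - 2 = 5)
o(t, W) = (-6 + W)**2/4
sqrt((-86)**2 + o(j(-4, 9), -148)) = sqrt((-86)**2 + (-6 - 148)**2/4) = sqrt(7396 + (1/4)*(-154)**2) = sqrt(7396 + (1/4)*23716) = sqrt(7396 + 5929) = sqrt(13325) = 5*sqrt(533)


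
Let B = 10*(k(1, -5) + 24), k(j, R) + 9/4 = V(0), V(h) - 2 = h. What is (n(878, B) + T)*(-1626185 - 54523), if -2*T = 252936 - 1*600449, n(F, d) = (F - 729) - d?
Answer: -291885196944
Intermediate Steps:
V(h) = 2 + h
k(j, R) = -¼ (k(j, R) = -9/4 + (2 + 0) = -9/4 + 2 = -¼)
B = 475/2 (B = 10*(-¼ + 24) = 10*(95/4) = 475/2 ≈ 237.50)
n(F, d) = -729 + F - d (n(F, d) = (-729 + F) - d = -729 + F - d)
T = 347513/2 (T = -(252936 - 1*600449)/2 = -(252936 - 600449)/2 = -½*(-347513) = 347513/2 ≈ 1.7376e+5)
(n(878, B) + T)*(-1626185 - 54523) = ((-729 + 878 - 1*475/2) + 347513/2)*(-1626185 - 54523) = ((-729 + 878 - 475/2) + 347513/2)*(-1680708) = (-177/2 + 347513/2)*(-1680708) = 173668*(-1680708) = -291885196944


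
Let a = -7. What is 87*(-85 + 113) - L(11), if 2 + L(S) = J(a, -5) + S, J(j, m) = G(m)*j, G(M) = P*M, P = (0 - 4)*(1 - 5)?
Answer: 1867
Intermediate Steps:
P = 16 (P = -4*(-4) = 16)
G(M) = 16*M
J(j, m) = 16*j*m (J(j, m) = (16*m)*j = 16*j*m)
L(S) = 558 + S (L(S) = -2 + (16*(-7)*(-5) + S) = -2 + (560 + S) = 558 + S)
87*(-85 + 113) - L(11) = 87*(-85 + 113) - (558 + 11) = 87*28 - 1*569 = 2436 - 569 = 1867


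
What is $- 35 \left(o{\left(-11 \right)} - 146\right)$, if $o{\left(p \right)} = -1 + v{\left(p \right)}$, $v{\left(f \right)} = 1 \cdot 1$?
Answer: $5110$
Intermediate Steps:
$v{\left(f \right)} = 1$
$o{\left(p \right)} = 0$ ($o{\left(p \right)} = -1 + 1 = 0$)
$- 35 \left(o{\left(-11 \right)} - 146\right) = - 35 \left(0 - 146\right) = \left(-35\right) \left(-146\right) = 5110$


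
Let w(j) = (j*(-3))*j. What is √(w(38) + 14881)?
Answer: √10549 ≈ 102.71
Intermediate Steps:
w(j) = -3*j² (w(j) = (-3*j)*j = -3*j²)
√(w(38) + 14881) = √(-3*38² + 14881) = √(-3*1444 + 14881) = √(-4332 + 14881) = √10549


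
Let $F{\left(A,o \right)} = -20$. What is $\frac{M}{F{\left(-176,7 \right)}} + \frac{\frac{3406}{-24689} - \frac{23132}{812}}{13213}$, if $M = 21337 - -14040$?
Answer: $- \frac{334675920134581}{189205139060} \approx -1768.9$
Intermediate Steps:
$M = 35377$ ($M = 21337 + 14040 = 35377$)
$\frac{M}{F{\left(-176,7 \right)}} + \frac{\frac{3406}{-24689} - \frac{23132}{812}}{13213} = \frac{35377}{-20} + \frac{\frac{3406}{-24689} - \frac{23132}{812}}{13213} = 35377 \left(- \frac{1}{20}\right) + \left(3406 \left(- \frac{1}{24689}\right) - \frac{5783}{203}\right) \frac{1}{13213} = - \frac{35377}{20} + \left(- \frac{3406}{24689} - \frac{5783}{203}\right) \frac{1}{13213} = - \frac{35377}{20} - \frac{20495415}{9460256953} = - \frac{334675920134581}{189205139060}$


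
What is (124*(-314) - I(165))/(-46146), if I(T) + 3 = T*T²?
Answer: 2265529/23073 ≈ 98.190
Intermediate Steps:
I(T) = -3 + T³ (I(T) = -3 + T*T² = -3 + T³)
(124*(-314) - I(165))/(-46146) = (124*(-314) - (-3 + 165³))/(-46146) = (-38936 - (-3 + 4492125))*(-1/46146) = (-38936 - 1*4492122)*(-1/46146) = (-38936 - 4492122)*(-1/46146) = -4531058*(-1/46146) = 2265529/23073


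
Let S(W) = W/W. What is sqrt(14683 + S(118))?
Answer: 2*sqrt(3671) ≈ 121.18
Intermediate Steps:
S(W) = 1
sqrt(14683 + S(118)) = sqrt(14683 + 1) = sqrt(14684) = 2*sqrt(3671)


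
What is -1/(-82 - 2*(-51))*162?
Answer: -81/10 ≈ -8.1000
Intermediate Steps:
-1/(-82 - 2*(-51))*162 = -1/(-82 + 102)*162 = -1/20*162 = -81/10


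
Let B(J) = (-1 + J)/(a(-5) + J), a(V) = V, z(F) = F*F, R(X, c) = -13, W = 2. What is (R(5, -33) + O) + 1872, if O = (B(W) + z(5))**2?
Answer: 22207/9 ≈ 2467.4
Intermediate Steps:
z(F) = F**2
B(J) = (-1 + J)/(-5 + J)
O = 5476/9 (O = ((-1 + 2)/(-5 + 2) + 5**2)**2 = (1/(-3) + 25)**2 = (-1/3*1 + 25)**2 = (-1/3 + 25)**2 = (74/3)**2 = 5476/9 ≈ 608.44)
(R(5, -33) + O) + 1872 = (-13 + 5476/9) + 1872 = 5359/9 + 1872 = 22207/9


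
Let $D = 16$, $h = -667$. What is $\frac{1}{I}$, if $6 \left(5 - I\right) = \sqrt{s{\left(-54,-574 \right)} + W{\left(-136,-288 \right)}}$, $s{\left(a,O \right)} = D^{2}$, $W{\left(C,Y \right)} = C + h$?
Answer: $\frac{180}{1447} + \frac{6 i \sqrt{547}}{1447} \approx 0.1244 + 0.096979 i$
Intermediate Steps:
$W{\left(C,Y \right)} = -667 + C$ ($W{\left(C,Y \right)} = C - 667 = -667 + C$)
$s{\left(a,O \right)} = 256$ ($s{\left(a,O \right)} = 16^{2} = 256$)
$I = 5 - \frac{i \sqrt{547}}{6}$ ($I = 5 - \frac{\sqrt{256 - 803}}{6} = 5 - \frac{\sqrt{-547}}{6} = 5 - \frac{i \sqrt{547}}{6} \approx 5.0 - 3.898 i$)
$\frac{1}{I} = \frac{1}{5 - \frac{i \sqrt{547}}{6}}$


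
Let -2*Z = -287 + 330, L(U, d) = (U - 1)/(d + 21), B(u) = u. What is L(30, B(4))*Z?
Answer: -1247/50 ≈ -24.940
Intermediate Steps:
L(U, d) = (-1 + U)/(21 + d)
Z = -43/2 (Z = -(-287 + 330)/2 = -½*43 = -43/2 ≈ -21.500)
L(30, B(4))*Z = ((-1 + 30)/(21 + 4))*(-43/2) = (29/25)*(-43/2) = -1247/50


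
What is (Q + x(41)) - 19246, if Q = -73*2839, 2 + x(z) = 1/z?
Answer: -9286294/41 ≈ -2.2650e+5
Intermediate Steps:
x(z) = -2 + 1/z
Q = -207247
(Q + x(41)) - 19246 = (-207247 + (-2 + 1/41)) - 19246 = (-207247 - 81/41) - 19246 = -8497208/41 - 19246 = -9286294/41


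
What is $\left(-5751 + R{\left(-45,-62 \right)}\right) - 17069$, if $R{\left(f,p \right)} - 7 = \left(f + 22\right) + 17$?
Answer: $-22819$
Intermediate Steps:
$R{\left(f,p \right)} = 46 + f$ ($R{\left(f,p \right)} = 7 + \left(\left(f + 22\right) + 17\right) = 7 + \left(\left(22 + f\right) + 17\right) = 7 + \left(39 + f\right) = 46 + f$)
$\left(-5751 + R{\left(-45,-62 \right)}\right) - 17069 = \left(-5751 + \left(46 - 45\right)\right) - 17069 = \left(-5751 + 1\right) - 17069 = -5750 - 17069 = -22819$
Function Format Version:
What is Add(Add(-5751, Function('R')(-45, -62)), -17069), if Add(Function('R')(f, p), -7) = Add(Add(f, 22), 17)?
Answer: -22819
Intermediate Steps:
Function('R')(f, p) = Add(46, f) (Function('R')(f, p) = Add(7, Add(Add(f, 22), 17)) = Add(7, Add(Add(22, f), 17)) = Add(7, Add(39, f)) = Add(46, f))
Add(Add(-5751, Function('R')(-45, -62)), -17069) = Add(Add(-5751, Add(46, -45)), -17069) = Add(Add(-5751, 1), -17069) = Add(-5750, -17069) = -22819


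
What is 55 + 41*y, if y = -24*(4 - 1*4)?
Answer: 55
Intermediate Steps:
y = 0 (y = -24*(4 - 4) = -24*0 = 0)
55 + 41*y = 55 + 41*0 = 55 + 0 = 55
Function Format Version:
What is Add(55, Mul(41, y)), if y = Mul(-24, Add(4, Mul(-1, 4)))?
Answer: 55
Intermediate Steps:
y = 0 (y = Mul(-24, Add(4, -4)) = Mul(-24, 0) = 0)
Add(55, Mul(41, y)) = Add(55, Mul(41, 0)) = Add(55, 0) = 55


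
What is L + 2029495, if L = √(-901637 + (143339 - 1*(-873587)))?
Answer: 2029495 + √115289 ≈ 2.0298e+6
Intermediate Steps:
L = √115289 (L = √(-901637 + (143339 + 873587)) = √(-901637 + 1016926) = √115289 ≈ 339.54)
L + 2029495 = √115289 + 2029495 = 2029495 + √115289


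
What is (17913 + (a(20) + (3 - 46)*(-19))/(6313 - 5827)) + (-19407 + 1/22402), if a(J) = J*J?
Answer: -4059617512/2721843 ≈ -1491.5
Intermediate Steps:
a(J) = J²
(17913 + (a(20) + (3 - 46)*(-19))/(6313 - 5827)) + (-19407 + 1/22402) = (17913 + (20² + (3 - 46)*(-19))/(6313 - 5827)) + (-19407 + 1/22402) = (17913 + (400 - 43*(-19))/486) + (-19407 + 1/22402) = (17913 + (400 + 817)*(1/486)) - 434755613/22402 = (17913 + 1217*(1/486)) - 434755613/22402 = (17913 + 1217/486) - 434755613/22402 = 8706935/486 - 434755613/22402 = -4059617512/2721843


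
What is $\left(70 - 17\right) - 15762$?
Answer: $-15709$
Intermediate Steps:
$\left(70 - 17\right) - 15762 = 53 - 15762 = -15709$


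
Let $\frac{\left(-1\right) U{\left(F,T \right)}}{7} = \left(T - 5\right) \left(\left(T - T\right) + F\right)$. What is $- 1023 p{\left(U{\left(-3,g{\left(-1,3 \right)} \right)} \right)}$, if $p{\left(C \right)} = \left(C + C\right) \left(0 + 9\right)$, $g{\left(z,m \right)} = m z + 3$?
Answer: $1933470$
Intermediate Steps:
$g{\left(z,m \right)} = 3 + m z$
$U{\left(F,T \right)} = - 7 F \left(-5 + T\right)$ ($U{\left(F,T \right)} = - 7 \left(T - 5\right) \left(\left(T - T\right) + F\right) = - 7 \left(-5 + T\right) \left(0 + F\right) = - 7 \left(-5 + T\right) F = - 7 F \left(-5 + T\right)$)
$p{\left(C \right)} = 18 C$ ($p{\left(C \right)} = 2 C 9 = 18 C$)
$- 1023 p{\left(U{\left(-3,g{\left(-1,3 \right)} \right)} \right)} = - 1023 \cdot 18 \cdot 7 \left(-3\right) \left(5 - \left(3 + 3 \left(-1\right)\right)\right) = - 1023 \cdot 18 \cdot 7 \left(-3\right) \left(5 - \left(3 - 3\right)\right) = - 1023 \cdot 18 \cdot 7 \left(-3\right) \left(5 - 0\right) = - 1023 \cdot 18 \cdot 7 \left(-3\right) \left(5 + 0\right) = - 1023 \cdot 18 \cdot 7 \left(-3\right) 5 = - 1023 \cdot 18 \left(-105\right) = \left(-1023\right) \left(-1890\right) = 1933470$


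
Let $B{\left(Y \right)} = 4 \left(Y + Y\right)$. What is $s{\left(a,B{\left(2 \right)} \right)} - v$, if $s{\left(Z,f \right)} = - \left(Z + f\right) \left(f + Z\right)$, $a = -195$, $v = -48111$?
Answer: $16070$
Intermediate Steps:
$B{\left(Y \right)} = 8 Y$ ($B{\left(Y \right)} = 4 \cdot 2 Y = 8 Y$)
$s{\left(Z,f \right)} = - \left(Z + f\right)^{2}$ ($s{\left(Z,f \right)} = - \left(Z + f\right) \left(Z + f\right) = - \left(Z + f\right)^{2}$)
$s{\left(a,B{\left(2 \right)} \right)} - v = - \left(-195 + 8 \cdot 2\right)^{2} - -48111 = - \left(-195 + 16\right)^{2} + 48111 = - \left(-179\right)^{2} + 48111 = \left(-1\right) 32041 + 48111 = -32041 + 48111 = 16070$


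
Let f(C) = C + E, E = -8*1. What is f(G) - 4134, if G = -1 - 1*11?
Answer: -4154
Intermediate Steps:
E = -8
G = -12 (G = -1 - 11 = -12)
f(C) = -8 + C (f(C) = C - 8 = -8 + C)
f(G) - 4134 = (-8 - 12) - 4134 = -20 - 4134 = -4154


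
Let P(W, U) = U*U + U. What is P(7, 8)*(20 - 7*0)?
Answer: 1440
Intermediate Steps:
P(W, U) = U + U² (P(W, U) = U² + U = U + U²)
P(7, 8)*(20 - 7*0) = (8*(1 + 8))*(20 - 7*0) = (8*9)*(20 + 0) = 72*20 = 1440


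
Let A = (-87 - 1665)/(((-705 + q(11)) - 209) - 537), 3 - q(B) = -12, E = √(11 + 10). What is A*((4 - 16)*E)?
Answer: -5256*√21/359 ≈ -67.092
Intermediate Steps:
E = √21 ≈ 4.5826
q(B) = 15 (q(B) = 3 - 1*(-12) = 3 + 12 = 15)
A = 438/359 (A = (-87 - 1665)/(((-705 + 15) - 209) - 537) = -1752/((-690 - 209) - 537) = -1752/(-899 - 537) = -1752/(-1436) = -1752*(-1/1436) = 438/359 ≈ 1.2201)
A*((4 - 16)*E) = 438*((4 - 16)*√21)/359 = 438*(-12*√21)/359 = -5256*√21/359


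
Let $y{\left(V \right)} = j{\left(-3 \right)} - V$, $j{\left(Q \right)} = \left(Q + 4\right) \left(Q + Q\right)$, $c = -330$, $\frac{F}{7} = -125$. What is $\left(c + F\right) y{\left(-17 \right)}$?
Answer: $-13255$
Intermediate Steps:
$F = -875$ ($F = 7 \left(-125\right) = -875$)
$j{\left(Q \right)} = 2 Q \left(4 + Q\right)$ ($j{\left(Q \right)} = \left(4 + Q\right) 2 Q = 2 Q \left(4 + Q\right)$)
$y{\left(V \right)} = -6 - V$ ($y{\left(V \right)} = 2 \left(-3\right) \left(4 - 3\right) - V = 2 \left(-3\right) 1 - V = -6 - V$)
$\left(c + F\right) y{\left(-17 \right)} = \left(-330 - 875\right) \left(-6 - -17\right) = - 1205 \left(-6 + 17\right) = \left(-1205\right) 11 = -13255$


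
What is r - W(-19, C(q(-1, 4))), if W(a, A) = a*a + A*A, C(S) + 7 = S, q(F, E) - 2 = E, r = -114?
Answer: -476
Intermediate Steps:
q(F, E) = 2 + E
C(S) = -7 + S
W(a, A) = A**2 + a**2 (W(a, A) = a**2 + A**2 = A**2 + a**2)
r - W(-19, C(q(-1, 4))) = -114 - ((-7 + (2 + 4))**2 + (-19)**2) = -114 - ((-7 + 6)**2 + 361) = -114 - ((-1)**2 + 361) = -114 - (1 + 361) = -114 - 1*362 = -114 - 362 = -476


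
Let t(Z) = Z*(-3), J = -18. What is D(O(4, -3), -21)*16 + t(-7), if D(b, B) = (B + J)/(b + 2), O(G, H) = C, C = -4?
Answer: 333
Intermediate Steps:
O(G, H) = -4
t(Z) = -3*Z
D(b, B) = (-18 + B)/(2 + b) (D(b, B) = (B - 18)/(b + 2) = (-18 + B)/(2 + b))
D(O(4, -3), -21)*16 + t(-7) = ((-18 - 21)/(2 - 4))*16 - 3*(-7) = (-39/(-2))*16 + 21 = -½*(-39)*16 + 21 = (39/2)*16 + 21 = 312 + 21 = 333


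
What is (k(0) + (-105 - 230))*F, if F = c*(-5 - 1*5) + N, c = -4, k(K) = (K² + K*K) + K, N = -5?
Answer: -11725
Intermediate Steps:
k(K) = K + 2*K² (k(K) = (K² + K²) + K = 2*K² + K = K + 2*K²)
F = 35 (F = -4*(-5 - 1*5) - 5 = -4*(-5 - 5) - 5 = -4*(-10) - 5 = 40 - 5 = 35)
(k(0) + (-105 - 230))*F = (0*(1 + 2*0) + (-105 - 230))*35 = (0*(1 + 0) - 335)*35 = (0*1 - 335)*35 = (0 - 335)*35 = -335*35 = -11725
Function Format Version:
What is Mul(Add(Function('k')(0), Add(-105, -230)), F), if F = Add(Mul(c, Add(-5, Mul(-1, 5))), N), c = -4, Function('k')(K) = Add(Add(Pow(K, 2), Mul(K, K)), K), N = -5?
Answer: -11725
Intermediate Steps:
Function('k')(K) = Add(K, Mul(2, Pow(K, 2))) (Function('k')(K) = Add(Add(Pow(K, 2), Pow(K, 2)), K) = Add(Mul(2, Pow(K, 2)), K) = Add(K, Mul(2, Pow(K, 2))))
F = 35 (F = Add(Mul(-4, Add(-5, Mul(-1, 5))), -5) = Add(Mul(-4, Add(-5, -5)), -5) = Add(Mul(-4, -10), -5) = Add(40, -5) = 35)
Mul(Add(Function('k')(0), Add(-105, -230)), F) = Mul(Add(Mul(0, Add(1, Mul(2, 0))), Add(-105, -230)), 35) = Mul(Add(Mul(0, Add(1, 0)), -335), 35) = Mul(Add(Mul(0, 1), -335), 35) = Mul(Add(0, -335), 35) = Mul(-335, 35) = -11725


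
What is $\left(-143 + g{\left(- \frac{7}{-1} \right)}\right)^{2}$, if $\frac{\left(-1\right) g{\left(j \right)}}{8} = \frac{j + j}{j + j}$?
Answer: $22801$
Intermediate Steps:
$g{\left(j \right)} = -8$ ($g{\left(j \right)} = - 8 \frac{j + j}{j + j} = - 8 \frac{2 j}{2 j} = - 8 \cdot 2 j \frac{1}{2 j} = \left(-8\right) 1 = -8$)
$\left(-143 + g{\left(- \frac{7}{-1} \right)}\right)^{2} = \left(-143 - 8\right)^{2} = \left(-151\right)^{2} = 22801$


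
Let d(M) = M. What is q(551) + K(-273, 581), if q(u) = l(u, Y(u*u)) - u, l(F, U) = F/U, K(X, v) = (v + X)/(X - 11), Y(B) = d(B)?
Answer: -21598027/39121 ≈ -552.08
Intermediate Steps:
Y(B) = B
K(X, v) = (X + v)/(-11 + X)
q(u) = 1/u - u (q(u) = u/((u*u)) - u = u/(u²) - u = u/u² - u = 1/u - u)
q(551) + K(-273, 581) = (1/551 - 1*551) + (-273 + 581)/(-11 - 273) = (1/551 - 551) + 308/(-284) = -303600/551 - 1/284*308 = -303600/551 - 77/71 = -21598027/39121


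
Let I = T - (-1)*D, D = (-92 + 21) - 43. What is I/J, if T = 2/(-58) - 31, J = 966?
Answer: -701/4669 ≈ -0.15014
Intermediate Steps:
D = -114 (D = -71 - 43 = -114)
T = -900/29 (T = 2*(-1/58) - 31 = -1/29 - 31 = -900/29 ≈ -31.034)
I = -4206/29 (I = -900/29 - (-1)*(-114) = -900/29 - 1*114 = -900/29 - 114 = -4206/29 ≈ -145.03)
I/J = -4206/29/966 = -4206/29*1/966 = -701/4669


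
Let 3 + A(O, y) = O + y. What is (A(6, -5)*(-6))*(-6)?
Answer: -72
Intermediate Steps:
A(O, y) = -3 + O + y (A(O, y) = -3 + (O + y) = -3 + O + y)
(A(6, -5)*(-6))*(-6) = ((-3 + 6 - 5)*(-6))*(-6) = -2*(-6)*(-6) = 12*(-6) = -72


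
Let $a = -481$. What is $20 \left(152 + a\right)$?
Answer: $-6580$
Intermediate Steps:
$20 \left(152 + a\right) = 20 \left(152 - 481\right) = 20 \left(-329\right) = -6580$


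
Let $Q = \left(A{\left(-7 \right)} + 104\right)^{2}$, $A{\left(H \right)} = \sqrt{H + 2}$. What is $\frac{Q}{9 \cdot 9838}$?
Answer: $\frac{\left(104 + i \sqrt{5}\right)^{2}}{88542} \approx 0.1221 + 0.0052529 i$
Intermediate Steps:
$A{\left(H \right)} = \sqrt{2 + H}$
$Q = \left(104 + i \sqrt{5}\right)^{2}$ ($Q = \left(\sqrt{2 - 7} + 104\right)^{2} = \left(\sqrt{-5} + 104\right)^{2} = \left(i \sqrt{5} + 104\right)^{2} = \left(104 + i \sqrt{5}\right)^{2} \approx 10811.0 + 465.1 i$)
$\frac{Q}{9 \cdot 9838} = \frac{\left(104 + i \sqrt{5}\right)^{2}}{9 \cdot 9838} = \frac{\left(104 + i \sqrt{5}\right)^{2}}{88542}$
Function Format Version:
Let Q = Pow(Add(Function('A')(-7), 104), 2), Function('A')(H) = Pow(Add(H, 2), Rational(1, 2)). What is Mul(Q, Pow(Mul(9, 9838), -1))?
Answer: Mul(Rational(1, 88542), Pow(Add(104, Mul(I, Pow(5, Rational(1, 2)))), 2)) ≈ Add(0.12210, Mul(0.0052529, I))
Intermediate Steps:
Function('A')(H) = Pow(Add(2, H), Rational(1, 2))
Q = Pow(Add(104, Mul(I, Pow(5, Rational(1, 2)))), 2) (Q = Pow(Add(Pow(Add(2, -7), Rational(1, 2)), 104), 2) = Pow(Add(Pow(-5, Rational(1, 2)), 104), 2) = Pow(Add(Mul(I, Pow(5, Rational(1, 2))), 104), 2) = Pow(Add(104, Mul(I, Pow(5, Rational(1, 2)))), 2) ≈ Add(10811., Mul(465.10, I)))
Mul(Q, Pow(Mul(9, 9838), -1)) = Mul(Pow(Add(104, Mul(I, Pow(5, Rational(1, 2)))), 2), Pow(Mul(9, 9838), -1)) = Mul(Pow(Add(104, Mul(I, Pow(5, Rational(1, 2)))), 2), Pow(88542, -1)) = Mul(Pow(Add(104, Mul(I, Pow(5, Rational(1, 2)))), 2), Rational(1, 88542)) = Mul(Rational(1, 88542), Pow(Add(104, Mul(I, Pow(5, Rational(1, 2)))), 2))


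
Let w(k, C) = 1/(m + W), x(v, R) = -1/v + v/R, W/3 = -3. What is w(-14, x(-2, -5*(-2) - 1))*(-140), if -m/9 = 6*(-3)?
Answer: -140/153 ≈ -0.91503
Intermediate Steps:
m = 162 (m = -54*(-3) = -9*(-18) = 162)
W = -9 (W = 3*(-3) = -9)
w(k, C) = 1/153 (w(k, C) = 1/(162 - 9) = 1/153)
w(-14, x(-2, -5*(-2) - 1))*(-140) = (1/153)*(-140) = -140/153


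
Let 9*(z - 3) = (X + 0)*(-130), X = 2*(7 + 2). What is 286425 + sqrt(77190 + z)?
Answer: 286425 + sqrt(76933) ≈ 2.8670e+5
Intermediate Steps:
X = 18 (X = 2*9 = 18)
z = -257 (z = 3 + ((18 + 0)*(-130))/9 = 3 + (18*(-130))/9 = 3 + (1/9)*(-2340) = 3 - 260 = -257)
286425 + sqrt(77190 + z) = 286425 + sqrt(77190 - 257) = 286425 + sqrt(76933)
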